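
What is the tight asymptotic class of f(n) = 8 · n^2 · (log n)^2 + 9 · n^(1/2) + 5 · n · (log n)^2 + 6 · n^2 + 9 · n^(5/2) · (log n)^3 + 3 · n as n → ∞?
f(n) ∈ Θ(n^(5/2) · (log n)^3)

Compare the terms by growth order. For large n, n^a · (log n)^b dominates n^a' · (log n)^b' iff a > a', or (a = a' and b > b'). Ranking the 6 terms shows the dominant one is 9 · n^(5/2) · (log n)^3. Hence f(n) ∈ Θ(n^(5/2) · (log n)^3).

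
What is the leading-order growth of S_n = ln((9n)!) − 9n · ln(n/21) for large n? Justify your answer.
S_n ~ 9n · (ln 189 − 1) + O(ln n)

Stirling: ln((9n)!) = 9n ln(9n) − 9n + O(ln n).
  S_n = 9n ln(9n) − 9n − 9n ln(n/21) + O(ln n)
      = 9n ln(9n) − 9n ln n + 9n ln 21 − 9n + O(ln n)
      = 9n ln 9 + 9n ln 21 − 9n + O(ln n)
      = 9n (ln 189 − 1) + O(ln n).
Numerically ln(189) − 1 ≈ 4.2417.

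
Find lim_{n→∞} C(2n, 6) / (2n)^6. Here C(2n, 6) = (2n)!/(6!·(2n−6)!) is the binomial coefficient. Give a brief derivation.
lim = 1/6! = 1/720

With N = 2n → ∞: C(N, 6) / N^6 = [N(N−1)…(N−5)] / (6! · N^6) = (1/6!) · 1 · (1 − 1/(2n)) · … · (1 − 5/(2n)). Each factor → 1 as N → ∞, so the limit is 1/6! = 1/720.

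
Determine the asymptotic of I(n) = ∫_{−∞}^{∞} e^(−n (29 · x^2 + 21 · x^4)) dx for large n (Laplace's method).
I(n) ~ sqrt(π/(29n))

φ(x) = 29 · x^2 + 21 · x^4 has its unique global minimum at x* = 0 (since φ'(x) = 58x + 84x^3 = 0 only at x = 0 for real x with both coefficients positive, and φ → ∞ as |x| → ∞). At x* = 0, φ(0) = 0 and φ''(0) = 58. Laplace's method then gives
  I(n) ~ sqrt(2π / (n · φ''(0))) · e^(−n φ(0)) = sqrt(2π / (58n)) = sqrt(π/(29n)).
The 21 · x^4 term contributes only at subleading order (an O(1/n) relative correction).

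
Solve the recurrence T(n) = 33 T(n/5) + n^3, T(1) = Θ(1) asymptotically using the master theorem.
T(n) = Θ(n^3)

log_5 33 ≈ 2.173. f(n) = n^3 dominates n^(log_5 33) since 3 > 2.173, and the regularity condition a·f(n/b) = 33·(n/5)^3 = (33/125)·n^3 ≤ c·f(n) holds with c = 33/125 ≈ 0.264 < 1. So this is Case 3: T(n) = Θ(f(n)) = Θ(n^3).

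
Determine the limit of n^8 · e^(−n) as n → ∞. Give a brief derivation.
lim = 0

Exponentials with base > 1 dominate every fixed polynomial: for any fixed c, n^c / e^n → 0 as n → ∞ (e.g. by the ratio test, or since e^n grows faster than any power of n). Hence n^8 · e^(−n) = n^8 / e^n → 0.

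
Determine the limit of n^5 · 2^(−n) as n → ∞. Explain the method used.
lim = 0

Exponentials with base > 1 dominate every fixed polynomial: for any fixed c, n^c / 2^n → 0 as n → ∞ (e.g. by the ratio test, or by writing 2^n = e^(n ln 2) and noting e^(n ln 2) / n^c → ∞). Hence n^5 · 2^(−n) = n^5 / 2^n → 0.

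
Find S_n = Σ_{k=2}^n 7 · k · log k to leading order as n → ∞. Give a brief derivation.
S_n ~ 7 · n^2 log n / 2 − 7 · n^2 / 4

By integral comparison, S_n = ∫_1^n 7 · x · log x dx + O(n · log n). For the integral, ∫ x^1 log x dx = n^2 log n / 2 − n^2/4 (integration by parts). Hence S_n ~ 7 · n^2 log n / 2 − 7 · n^2 / 4.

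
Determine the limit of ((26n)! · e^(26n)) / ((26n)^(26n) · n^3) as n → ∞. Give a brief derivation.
lim = 0

Stirling: (26n)! ~ sqrt(2π·26n) · (26n/e)^(26n). Hence
  (26n)! · e^(26n) / (26n)^(26n) ~ sqrt(2π·26n).
Dividing by n^3: sqrt(2π·26n) / n^3 = sqrt(2π·26) · n^((1−6)/2), so the expression behaves like sqrt(2π·26) · n^((1−6)/2) → 0.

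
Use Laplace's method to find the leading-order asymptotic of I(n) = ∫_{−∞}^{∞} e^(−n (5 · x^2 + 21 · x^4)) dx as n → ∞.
I(n) ~ sqrt(π/(5n))

φ(x) = 5 · x^2 + 21 · x^4 has its unique global minimum at x* = 0 (since φ'(x) = 10x + 84x^3 = 0 only at x = 0 for real x with both coefficients positive, and φ → ∞ as |x| → ∞). At x* = 0, φ(0) = 0 and φ''(0) = 10. Laplace's method then gives
  I(n) ~ sqrt(2π / (n · φ''(0))) · e^(−n φ(0)) = sqrt(2π / (10n)) = sqrt(π/(5n)).
The 21 · x^4 term contributes only at subleading order (an O(1/n) relative correction).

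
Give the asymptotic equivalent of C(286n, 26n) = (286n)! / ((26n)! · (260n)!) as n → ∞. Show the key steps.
C(286n, 26n) ~ (285311670611/10000000000)^(26n) · sqrt(11/(20π·26n))

Write N = 26n. Apply Stirling to each factorial:
  (11N)! ~ sqrt(2π·11N) · (11N/e)^(11N),
  N! ~ sqrt(2π N) · (N/e)^N,
  (10N)! ~ sqrt(2π·10N) · (10N/e)^(10N).
The exponential factors combine to (11N)^(11N) / (N^N · (10N)^(10N)) = 11^(11N)/10^(10N) = (11^11/10^10)^N = (285311670611/10000000000)^N.
The square-root prefactors combine to sqrt(2π·11N) / (sqrt(2π N)·sqrt(2π·10N)) = sqrt(11 / (2π·10·N)) = sqrt(11/(20π·26n)).
Substituting N = 26n: C(286n, 26n) ~ (285311670611/10000000000)^(26n) · sqrt(11/(20π·26n)).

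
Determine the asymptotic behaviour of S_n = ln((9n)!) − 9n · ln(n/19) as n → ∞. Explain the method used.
S_n ~ 9n · (ln 171 − 1) + O(ln n)

Stirling: ln((9n)!) = 9n ln(9n) − 9n + O(ln n).
  S_n = 9n ln(9n) − 9n − 9n ln(n/19) + O(ln n)
      = 9n ln(9n) − 9n ln n + 9n ln 19 − 9n + O(ln n)
      = 9n ln 9 + 9n ln 19 − 9n + O(ln n)
      = 9n (ln 171 − 1) + O(ln n).
Numerically ln(171) − 1 ≈ 4.1417.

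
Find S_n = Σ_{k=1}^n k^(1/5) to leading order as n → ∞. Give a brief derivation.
S_n ~ (5/6) · n^(6/5)

Integral comparison: Σ_{k=1}^n k^(1/5) = ∫_0^n x^(1/5) dx + O(n^(1/5)). The integral is n^(1 + 1/5) / (1 + 1/5) = n^((1+5)/5) / ((1+5)/5) = (5/6) · n^(6/5).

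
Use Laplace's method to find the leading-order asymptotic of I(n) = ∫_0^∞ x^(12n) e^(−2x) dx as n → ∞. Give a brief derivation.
I(n) ~ (sqrt(2π·12n) / 2) · (12n/(2e))^(12n)

Write the integrand as exp(12n ln x − 2x) and set f(x) = 12n ln x − 2x. Then f'(x) = 12n/x − 2 = 0 at x* = 12n/2, and f''(x*) = −12n/x*^2 = −2^2/(12n). Laplace's method (interior maximum) gives
  I(n) ~ e^(f(x*)) · sqrt(2π / |f''(x*)|)
        = exp(12n ln(12n/2) − 12n) · sqrt(2π · 12n / 2^2)
        = (12n/2)^(12n) e^(−12n) · sqrt(2π·12n) / 2
        = (sqrt(2π·12n) / 2) · (12n/(2e))^(12n).
This matches Γ(12n+1)/2^(12n+1) with Stirling applied to Γ.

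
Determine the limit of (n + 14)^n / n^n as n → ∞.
lim = e^14

Rewrite as (1 + 14/n)^(n). By the standard limit (1 + x/n)^n → e^x, we have (1 + 14/n)^n → e^14, and raising to the 1st power gives e^14.
More precisely, ln[(1 + 14/n)^(n)] = n · ln(1 + 14/n) = n · (14/n + O(1/n^2)) = 14 + O(1/n) → 14.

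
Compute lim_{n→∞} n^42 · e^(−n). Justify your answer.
lim = 0

Exponentials with base > 1 dominate every fixed polynomial: for any fixed c, n^c / e^n → 0 as n → ∞ (e.g. by the ratio test, or since e^n grows faster than any power of n). Hence n^42 · e^(−n) = n^42 / e^n → 0.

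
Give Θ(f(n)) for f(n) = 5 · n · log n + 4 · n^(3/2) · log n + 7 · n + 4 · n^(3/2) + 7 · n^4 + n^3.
f(n) ∈ Θ(n^4)

Compare the terms by growth order. For large n, n^a · (log n)^b dominates n^a' · (log n)^b' iff a > a', or (a = a' and b > b'). Ranking the 6 terms shows the dominant one is 7 · n^4. Hence f(n) ∈ Θ(n^4).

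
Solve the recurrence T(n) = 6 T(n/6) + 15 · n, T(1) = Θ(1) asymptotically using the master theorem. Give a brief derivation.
T(n) = Θ(n log n)

log_6 6 = 1, and f(n) = 15 · n = Θ(n^(log_6 6)). This is Case 2 of the master theorem: T(n) = Θ(f(n) · log n) = Θ(n log n).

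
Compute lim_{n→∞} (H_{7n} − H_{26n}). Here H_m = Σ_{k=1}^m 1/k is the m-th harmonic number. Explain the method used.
lim = ln(7/26)

Euler-Maclaurin gives H_m = ln m + γ + 1/(2m) + O(1/m^2). The γ and O(1/m) terms cancel in the difference:
  H_{7n} − H_{26n} = ln(7n) − ln(26n) + O(1/n) = ln(7/26) + O(1/n).
Hence the limit is ln(7/26).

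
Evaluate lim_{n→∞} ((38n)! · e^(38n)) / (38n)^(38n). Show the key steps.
lim = ∞

Stirling: (38n)! ~ sqrt(2π·38n) · (38n/e)^(38n). Hence
  (38n)! · e^(38n) / (38n)^(38n) ~ sqrt(2π·38n) = sqrt(2π·38) · sqrt(n) → ∞.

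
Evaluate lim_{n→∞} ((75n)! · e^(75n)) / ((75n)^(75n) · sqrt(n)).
lim = sqrt(2π·75)

Stirling: (75n)! ~ sqrt(2π·75n) · (75n/e)^(75n). Hence
  (75n)! · e^(75n) / (75n)^(75n) ~ sqrt(2π·75n).
Dividing by sqrt(n): sqrt(2π·75n) / sqrt(n) = sqrt(2π·75) · n^((1−1)/2), so the limit is sqrt(2π·75).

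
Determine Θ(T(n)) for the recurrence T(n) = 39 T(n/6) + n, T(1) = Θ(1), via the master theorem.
T(n) = Θ(n^(log_6 39))

Master theorem: compare f(n) = n to n^(log_6 39) where log_6 39 ≈ 2.045. Since 1 < log_6 39, we have f(n) = O(n^(log_6 39 − ε)) for some ε > 0 — Case 1. Hence T(n) = Θ(n^(log_6 39)).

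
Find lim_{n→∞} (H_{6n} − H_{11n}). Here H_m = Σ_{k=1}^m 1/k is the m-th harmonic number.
lim = ln(6/11)

Euler-Maclaurin gives H_m = ln m + γ + 1/(2m) + O(1/m^2). The γ and O(1/m) terms cancel in the difference:
  H_{6n} − H_{11n} = ln(6n) − ln(11n) + O(1/n) = ln(6/11) + O(1/n).
Hence the limit is ln(6/11).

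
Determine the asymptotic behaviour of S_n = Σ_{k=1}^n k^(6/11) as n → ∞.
S_n ~ (11/17) · n^(17/11)

Integral comparison: Σ_{k=1}^n k^(6/11) = ∫_0^n x^(6/11) dx + O(n^(6/11)). The integral is n^(1 + 6/11) / (1 + 6/11) = n^((6+11)/11) / ((6+11)/11) = (11/17) · n^(17/11).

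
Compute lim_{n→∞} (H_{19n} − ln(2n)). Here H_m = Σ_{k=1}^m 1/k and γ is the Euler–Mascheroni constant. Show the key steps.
lim = ln(19/2) + γ

By Euler-Maclaurin, H_m = ln m + γ + O(1/m). So
  H_{19n} − ln(2n) = ln(19n) + γ − ln(2n) + O(1/n)
                       = ln(19/2) + γ + O(1/n).
Hence the limit is ln(19/2) + γ.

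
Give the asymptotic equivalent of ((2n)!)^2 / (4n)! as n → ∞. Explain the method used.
((2n)!)^2/(4n)! ~ ((2π·2n)^(1/2) / sqrt(2)) · 2^(−2·2n)  →  0

Write N = 2n. Stirling: N! ~ sqrt(2π N)(N/e)^N and (2N)! ~ sqrt(2π·2N)·(2N/e)^(2N).
  (N!)^2/(2N)! ~ (2π N)^(2/2) (N/e)^(2N) / [sqrt(2π·2N) (2N/e)^(2N)]
     = (2π N)^(2/2) / sqrt(2π·2N) · (N/(2N))^(2N)
     = (2π N)^((2−1)/2) / sqrt(2) · 2^(−2N).
Since 2^2 > 1, the factor 2^(−2N) decays exponentially, so the ratio → 0. Substituting N = 2n gives the stated form.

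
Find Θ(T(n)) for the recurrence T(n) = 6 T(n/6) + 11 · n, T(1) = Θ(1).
T(n) = Θ(n log n)

log_6 6 = 1, and f(n) = 11 · n = Θ(n^(log_6 6)). This is Case 2 of the master theorem: T(n) = Θ(f(n) · log n) = Θ(n log n).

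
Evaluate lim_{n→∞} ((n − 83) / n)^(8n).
lim = e^(−664)

Rewrite as (1 − 83/n)^(8n). By the standard limit (1 + x/n)^n → e^x, we have (1 − 83/n)^n → e^(−83), and raising to the 8th power gives e^(−664).
More precisely, ln[(1 − 83/n)^(8n)] = 8n · ln(1 − 83/n) = 8n · (-83/n + O(1/n^2)) = -664 + O(1/n) → -664.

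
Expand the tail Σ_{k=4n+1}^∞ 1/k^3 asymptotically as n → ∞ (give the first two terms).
Σ_{k>4n} 1/k^3 = 1/(2 · (4n)^2) − 1/(2 · (4n)^3) + O(1/(4n)^4)

Compare to the integral: ∫_{4n}^∞ x^(−3) dx = [−x^(−2)/2]_{4n}^∞ = 1/((3−1)·(4n)^2). The Euler-Maclaurin correction adds −f(4n)/2 = −1/(2·(4n)^3). Euler-Maclaurin then gives
  Σ_{k>4n} 1/k^3 = ∫_{4n}^∞ dx/x^3 − 1/(2·(4n)^3) + O(1/(4n)^4).
(Equivalently this is ζ(3) − Σ_{k≤4n} 1/k^3.)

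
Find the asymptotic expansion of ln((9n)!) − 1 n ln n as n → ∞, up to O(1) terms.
ln((9n)!) − 1 n ln n = 8 n ln n + 9(ln 9 − 1) n + (1/2) ln(2π·9n) + O(1/n)

Stirling: ln((9n)!) = 9n ln(9n) − 9n + (1/2) ln(2π·9n) + O(1/n).
Expand 9n ln(9n) = 9n (ln n + ln 9) = 9n ln n + 9n ln 9.
Subtract 1n ln n: leading term is (9 − 1) n ln n = 8 n ln n. The next term is 9n ln 9 − 9n = 9(ln 9 − 1) n. Then the (1/2) ln(2π·9n) correction.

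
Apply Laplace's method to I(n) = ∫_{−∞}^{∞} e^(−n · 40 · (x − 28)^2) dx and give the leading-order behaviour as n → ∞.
I(n) = sqrt(π/(40n))

Here φ(x) = 40 · (x − 28)^2 has its unique minimum at x* = 28 with φ(x*) = 0 and φ''(x*) = 80. Laplace's method gives
  I(n) ~ e^(−n φ(x*)) · sqrt(2π / (n · φ''(x*))) = sqrt(2π / (80n)) = sqrt(π/(40n)).
This is exact: substituting u = (x − 28)·sqrt(40n) gives I(n) = (1/sqrt(40n)) ∫_{−∞}^{∞} e^(−u^2) du = sqrt(π/(40n)).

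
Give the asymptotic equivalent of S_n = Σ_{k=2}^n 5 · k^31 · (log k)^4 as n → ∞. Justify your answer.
S_n ~ 5 · n^32 · (log n)^4 / 32

By integral comparison, S_n = ∫_1^n 5 · x^31 · (log x)^4 dx + O(n^31 · (log n)^4). For the integral, the leading term of ∫_1^n x^31 (log x)^4 dx is n^32/32 · (log n)^4 (by repeated integration by parts; each step lowers the log-exponent and produces a relatively O(1/log n) correction). Hence S_n ~ 5 · n^32 · (log n)^4 / 32.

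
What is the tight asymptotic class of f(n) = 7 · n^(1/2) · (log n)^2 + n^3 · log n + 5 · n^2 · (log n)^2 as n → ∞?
f(n) ∈ Θ(n^3 · log n)

Compare the terms by growth order. For large n, n^a · (log n)^b dominates n^a' · (log n)^b' iff a > a', or (a = a' and b > b'). Ranking the 3 terms shows the dominant one is n^3 · log n. Hence f(n) ∈ Θ(n^3 · log n).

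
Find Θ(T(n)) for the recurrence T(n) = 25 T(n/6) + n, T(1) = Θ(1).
T(n) = Θ(n^(log_6 25))

Master theorem: compare f(n) = n to n^(log_6 25) where log_6 25 ≈ 1.796. Since 1 < log_6 25, we have f(n) = O(n^(log_6 25 − ε)) for some ε > 0 — Case 1. Hence T(n) = Θ(n^(log_6 25)).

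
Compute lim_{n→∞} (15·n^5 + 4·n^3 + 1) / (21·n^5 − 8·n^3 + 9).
lim = 15/21 = 5/7

For large n the leading n^5 terms dominate both numerator and denominator. Dividing top and bottom by n^5, every other term tends to 0, leaving 15/21 = 5/7.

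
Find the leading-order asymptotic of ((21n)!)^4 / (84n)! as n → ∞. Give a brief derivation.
((21n)!)^4/(84n)! ~ ((2π·21n)^(3/2) / 2) · 4^(−4·21n)  →  0

Write N = 21n. Stirling: N! ~ sqrt(2π N)(N/e)^N and (4N)! ~ sqrt(2π·4N)·(4N/e)^(4N).
  (N!)^4/(4N)! ~ (2π N)^(4/2) (N/e)^(4N) / [sqrt(2π·4N) (4N/e)^(4N)]
     = (2π N)^(4/2) / sqrt(2π·4N) · (N/(4N))^(4N)
     = (2π N)^((4−1)/2) / 2 · 4^(−4N).
Since 4^4 > 1, the factor 4^(−4N) decays exponentially, so the ratio → 0. Substituting N = 21n gives the stated form.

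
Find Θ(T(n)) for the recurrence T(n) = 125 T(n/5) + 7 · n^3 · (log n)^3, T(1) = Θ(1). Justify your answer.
T(n) = Θ(n^3 · (log n)^4)

Here log_5 125 = 3 and f(n) = 7 · n^3 · (log n)^3 = Θ(n^(log_5 125) · (log n)^3). This is the extended Case 2 of the master theorem (f matches the critical exponent up to log factors), giving T(n) = Θ(n^(log_5 125) · (log n)^(3+1)) = Θ(n^3 · (log n)^4).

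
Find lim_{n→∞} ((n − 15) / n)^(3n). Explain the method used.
lim = e^(−45)

Rewrite as (1 − 15/n)^(3n). By the standard limit (1 + x/n)^n → e^x, we have (1 − 15/n)^n → e^(−15), and raising to the 3rd power gives e^(−45).
More precisely, ln[(1 − 15/n)^(3n)] = 3n · ln(1 − 15/n) = 3n · (-15/n + O(1/n^2)) = -45 + O(1/n) → -45.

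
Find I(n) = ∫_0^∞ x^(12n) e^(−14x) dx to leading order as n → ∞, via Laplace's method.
I(n) ~ (sqrt(2π·12n) / 14) · (12n/(14e))^(12n)

Write the integrand as exp(12n ln x − 14x) and set f(x) = 12n ln x − 14x. Then f'(x) = 12n/x − 14 = 0 at x* = 12n/14, and f''(x*) = −12n/x*^2 = −14^2/(12n). Laplace's method (interior maximum) gives
  I(n) ~ e^(f(x*)) · sqrt(2π / |f''(x*)|)
        = exp(12n ln(12n/14) − 12n) · sqrt(2π · 12n / 14^2)
        = (12n/14)^(12n) e^(−12n) · sqrt(2π·12n) / 14
        = (sqrt(2π·12n) / 14) · (12n/(14e))^(12n).
This matches Γ(12n+1)/14^(12n+1) with Stirling applied to Γ.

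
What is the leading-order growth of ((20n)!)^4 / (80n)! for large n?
((20n)!)^4/(80n)! ~ ((2π·20n)^(3/2) / 2) · 4^(−4·20n)  →  0

Write N = 20n. Stirling: N! ~ sqrt(2π N)(N/e)^N and (4N)! ~ sqrt(2π·4N)·(4N/e)^(4N).
  (N!)^4/(4N)! ~ (2π N)^(4/2) (N/e)^(4N) / [sqrt(2π·4N) (4N/e)^(4N)]
     = (2π N)^(4/2) / sqrt(2π·4N) · (N/(4N))^(4N)
     = (2π N)^((4−1)/2) / 2 · 4^(−4N).
Since 4^4 > 1, the factor 4^(−4N) decays exponentially, so the ratio → 0. Substituting N = 20n gives the stated form.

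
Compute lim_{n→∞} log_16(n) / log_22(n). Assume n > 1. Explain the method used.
lim = ln(22) / ln(16) = log_16(22)

Change of base: log_16(n) = ln n / ln 16 and log_22(n) = ln n / ln 22. The ratio is (ln n / ln 16) · (ln 22 / ln n) = ln 22 / ln 16, a constant independent of n. So the limit is ln 22 / ln 16 = log_16(22).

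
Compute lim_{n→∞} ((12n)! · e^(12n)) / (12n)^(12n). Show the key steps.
lim = ∞

Stirling: (12n)! ~ sqrt(2π·12n) · (12n/e)^(12n). Hence
  (12n)! · e^(12n) / (12n)^(12n) ~ sqrt(2π·12n) = sqrt(2π·12) · sqrt(n) → ∞.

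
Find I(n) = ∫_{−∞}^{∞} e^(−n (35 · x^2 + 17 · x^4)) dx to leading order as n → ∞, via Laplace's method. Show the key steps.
I(n) ~ sqrt(π/(35n))

φ(x) = 35 · x^2 + 17 · x^4 has its unique global minimum at x* = 0 (since φ'(x) = 70x + 68x^3 = 0 only at x = 0 for real x with both coefficients positive, and φ → ∞ as |x| → ∞). At x* = 0, φ(0) = 0 and φ''(0) = 70. Laplace's method then gives
  I(n) ~ sqrt(2π / (n · φ''(0))) · e^(−n φ(0)) = sqrt(2π / (70n)) = sqrt(π/(35n)).
The 17 · x^4 term contributes only at subleading order (an O(1/n) relative correction).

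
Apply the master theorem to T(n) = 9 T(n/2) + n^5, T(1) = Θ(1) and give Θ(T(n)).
T(n) = Θ(n^5)

log_2 9 ≈ 3.170. f(n) = n^5 dominates n^(log_2 9) since 5 > 3.170, and the regularity condition a·f(n/b) = 9·(n/2)^5 = (9/32)·n^5 ≤ c·f(n) holds with c = 9/32 ≈ 0.281 < 1. So this is Case 3: T(n) = Θ(f(n)) = Θ(n^5).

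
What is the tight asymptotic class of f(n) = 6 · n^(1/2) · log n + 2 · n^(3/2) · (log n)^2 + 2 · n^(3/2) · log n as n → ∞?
f(n) ∈ Θ(n^(3/2) · (log n)^2)

Compare the terms by growth order. For large n, n^a · (log n)^b dominates n^a' · (log n)^b' iff a > a', or (a = a' and b > b'). Ranking the 3 terms shows the dominant one is 2 · n^(3/2) · (log n)^2. Hence f(n) ∈ Θ(n^(3/2) · (log n)^2).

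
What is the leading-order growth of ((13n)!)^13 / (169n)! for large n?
((13n)!)^13/(169n)! ~ ((2π·13n)^(12/2) / sqrt(13)) · 13^(−13·13n)  →  0

Write N = 13n. Stirling: N! ~ sqrt(2π N)(N/e)^N and (13N)! ~ sqrt(2π·13N)·(13N/e)^(13N).
  (N!)^13/(13N)! ~ (2π N)^(13/2) (N/e)^(13N) / [sqrt(2π·13N) (13N/e)^(13N)]
     = (2π N)^(13/2) / sqrt(2π·13N) · (N/(13N))^(13N)
     = (2π N)^((13−1)/2) / sqrt(13) · 13^(−13N).
Since 13^13 > 1, the factor 13^(−13N) decays exponentially, so the ratio → 0. Substituting N = 13n gives the stated form.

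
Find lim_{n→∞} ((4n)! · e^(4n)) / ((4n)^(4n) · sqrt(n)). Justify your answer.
lim = sqrt(2π·4)

Stirling: (4n)! ~ sqrt(2π·4n) · (4n/e)^(4n). Hence
  (4n)! · e^(4n) / (4n)^(4n) ~ sqrt(2π·4n).
Dividing by sqrt(n): sqrt(2π·4n) / sqrt(n) = sqrt(2π·4) · n^((1−1)/2), so the limit is sqrt(2π·4).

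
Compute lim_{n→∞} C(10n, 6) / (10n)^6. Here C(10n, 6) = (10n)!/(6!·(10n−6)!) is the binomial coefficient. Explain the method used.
lim = 1/6! = 1/720

With N = 10n → ∞: C(N, 6) / N^6 = [N(N−1)…(N−5)] / (6! · N^6) = (1/6!) · 1 · (1 − 1/(10n)) · … · (1 − 5/(10n)). Each factor → 1 as N → ∞, so the limit is 1/6! = 1/720.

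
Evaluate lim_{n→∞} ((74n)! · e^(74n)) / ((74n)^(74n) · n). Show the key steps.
lim = 0

Stirling: (74n)! ~ sqrt(2π·74n) · (74n/e)^(74n). Hence
  (74n)! · e^(74n) / (74n)^(74n) ~ sqrt(2π·74n).
Dividing by n: sqrt(2π·74n) / n = sqrt(2π·74) · n^((1−2)/2), so the expression behaves like sqrt(2π·74) · n^((1−2)/2) → 0.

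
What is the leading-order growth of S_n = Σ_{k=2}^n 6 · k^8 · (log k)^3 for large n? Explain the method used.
S_n ~ 2 · n^9 · (log n)^3 / 3

By integral comparison, S_n = ∫_1^n 6 · x^8 · (log x)^3 dx + O(n^8 · (log n)^3). For the integral, the leading term of ∫_1^n x^8 (log x)^3 dx is n^9/9 · (log n)^3 (by repeated integration by parts; each step lowers the log-exponent and produces a relatively O(1/log n) correction). Hence S_n ~ 2 · n^9 · (log n)^3 / 3.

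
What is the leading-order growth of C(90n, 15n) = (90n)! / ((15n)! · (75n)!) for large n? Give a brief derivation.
C(90n, 15n) ~ (46656/3125)^(15n) · sqrt(3/(5π·15n))

Write N = 15n. Apply Stirling to each factorial:
  (6N)! ~ sqrt(2π·6N) · (6N/e)^(6N),
  N! ~ sqrt(2π N) · (N/e)^N,
  (5N)! ~ sqrt(2π·5N) · (5N/e)^(5N).
The exponential factors combine to (6N)^(6N) / (N^N · (5N)^(5N)) = 6^(6N)/5^(5N) = (6^6/5^5)^N = (46656/3125)^N.
The square-root prefactors combine to sqrt(2π·6N) / (sqrt(2π N)·sqrt(2π·5N)) = sqrt(6 / (2π·5·N)) = sqrt(3/(5π·15n)).
Substituting N = 15n: C(90n, 15n) ~ (46656/3125)^(15n) · sqrt(3/(5π·15n)).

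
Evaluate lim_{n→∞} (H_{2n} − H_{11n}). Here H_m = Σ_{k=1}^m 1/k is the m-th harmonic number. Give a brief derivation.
lim = ln(2/11)

Euler-Maclaurin gives H_m = ln m + γ + 1/(2m) + O(1/m^2). The γ and O(1/m) terms cancel in the difference:
  H_{2n} − H_{11n} = ln(2n) − ln(11n) + O(1/n) = ln(2/11) + O(1/n).
Hence the limit is ln(2/11).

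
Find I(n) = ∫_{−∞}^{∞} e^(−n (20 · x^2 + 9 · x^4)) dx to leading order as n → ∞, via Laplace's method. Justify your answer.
I(n) ~ sqrt(π/(20n))

φ(x) = 20 · x^2 + 9 · x^4 has its unique global minimum at x* = 0 (since φ'(x) = 40x + 36x^3 = 0 only at x = 0 for real x with both coefficients positive, and φ → ∞ as |x| → ∞). At x* = 0, φ(0) = 0 and φ''(0) = 40. Laplace's method then gives
  I(n) ~ sqrt(2π / (n · φ''(0))) · e^(−n φ(0)) = sqrt(2π / (40n)) = sqrt(π/(20n)).
The 9 · x^4 term contributes only at subleading order (an O(1/n) relative correction).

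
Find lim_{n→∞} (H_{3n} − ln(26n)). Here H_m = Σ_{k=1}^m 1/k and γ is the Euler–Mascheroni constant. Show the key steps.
lim = ln(3/26) + γ

By Euler-Maclaurin, H_m = ln m + γ + O(1/m). So
  H_{3n} − ln(26n) = ln(3n) + γ − ln(26n) + O(1/n)
                       = ln(3/26) + γ + O(1/n).
Hence the limit is ln(3/26) + γ.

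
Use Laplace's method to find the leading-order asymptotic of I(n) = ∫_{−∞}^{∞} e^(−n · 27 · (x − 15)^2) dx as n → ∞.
I(n) = sqrt(π/(27n))

Here φ(x) = 27 · (x − 15)^2 has its unique minimum at x* = 15 with φ(x*) = 0 and φ''(x*) = 54. Laplace's method gives
  I(n) ~ e^(−n φ(x*)) · sqrt(2π / (n · φ''(x*))) = sqrt(2π / (54n)) = sqrt(π/(27n)).
This is exact: substituting u = (x − 15)·sqrt(27n) gives I(n) = (1/sqrt(27n)) ∫_{−∞}^{∞} e^(−u^2) du = sqrt(π/(27n)).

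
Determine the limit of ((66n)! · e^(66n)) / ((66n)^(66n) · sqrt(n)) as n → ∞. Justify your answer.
lim = sqrt(2π·66)

Stirling: (66n)! ~ sqrt(2π·66n) · (66n/e)^(66n). Hence
  (66n)! · e^(66n) / (66n)^(66n) ~ sqrt(2π·66n).
Dividing by sqrt(n): sqrt(2π·66n) / sqrt(n) = sqrt(2π·66) · n^((1−1)/2), so the limit is sqrt(2π·66).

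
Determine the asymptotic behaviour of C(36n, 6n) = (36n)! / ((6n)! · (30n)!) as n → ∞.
C(36n, 6n) ~ (46656/3125)^(6n) · sqrt(3/(5π·6n))

Write N = 6n. Apply Stirling to each factorial:
  (6N)! ~ sqrt(2π·6N) · (6N/e)^(6N),
  N! ~ sqrt(2π N) · (N/e)^N,
  (5N)! ~ sqrt(2π·5N) · (5N/e)^(5N).
The exponential factors combine to (6N)^(6N) / (N^N · (5N)^(5N)) = 6^(6N)/5^(5N) = (6^6/5^5)^N = (46656/3125)^N.
The square-root prefactors combine to sqrt(2π·6N) / (sqrt(2π N)·sqrt(2π·5N)) = sqrt(6 / (2π·5·N)) = sqrt(3/(5π·6n)).
Substituting N = 6n: C(36n, 6n) ~ (46656/3125)^(6n) · sqrt(3/(5π·6n)).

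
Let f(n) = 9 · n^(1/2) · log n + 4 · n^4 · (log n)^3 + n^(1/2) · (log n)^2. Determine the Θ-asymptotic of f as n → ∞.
f(n) ∈ Θ(n^4 · (log n)^3)

Compare the terms by growth order. For large n, n^a · (log n)^b dominates n^a' · (log n)^b' iff a > a', or (a = a' and b > b'). Ranking the 3 terms shows the dominant one is 4 · n^4 · (log n)^3. Hence f(n) ∈ Θ(n^4 · (log n)^3).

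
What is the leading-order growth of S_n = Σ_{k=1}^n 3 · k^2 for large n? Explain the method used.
S_n ~ n^3

By integral comparison (Euler-Maclaurin), Σ_{k=1}^n 3 · k^2 = 3 · ∫_0^n x^2 dx + O(n^2) = 3 · n^3/3 = n^3 + O(n^2). (Equivalently, Faulhaber's formula gives the same leading term.)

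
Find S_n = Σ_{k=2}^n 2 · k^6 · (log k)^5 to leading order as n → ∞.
S_n ~ 2 · n^7 · (log n)^5 / 7

By integral comparison, S_n = ∫_1^n 2 · x^6 · (log x)^5 dx + O(n^6 · (log n)^5). For the integral, the leading term of ∫_1^n x^6 (log x)^5 dx is n^7/7 · (log n)^5 (by repeated integration by parts; each step lowers the log-exponent and produces a relatively O(1/log n) correction). Hence S_n ~ 2 · n^7 · (log n)^5 / 7.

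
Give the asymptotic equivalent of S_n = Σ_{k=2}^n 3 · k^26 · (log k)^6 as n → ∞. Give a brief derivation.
S_n ~ n^27 · (log n)^6 / 9

By integral comparison, S_n = ∫_1^n 3 · x^26 · (log x)^6 dx + O(n^26 · (log n)^6). For the integral, the leading term of ∫_1^n x^26 (log x)^6 dx is n^27/27 · (log n)^6 (by repeated integration by parts; each step lowers the log-exponent and produces a relatively O(1/log n) correction). Hence S_n ~ n^27 · (log n)^6 / 9.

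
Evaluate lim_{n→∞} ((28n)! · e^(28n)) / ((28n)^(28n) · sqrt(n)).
lim = sqrt(2π·28)

Stirling: (28n)! ~ sqrt(2π·28n) · (28n/e)^(28n). Hence
  (28n)! · e^(28n) / (28n)^(28n) ~ sqrt(2π·28n).
Dividing by sqrt(n): sqrt(2π·28n) / sqrt(n) = sqrt(2π·28) · n^((1−1)/2), so the limit is sqrt(2π·28).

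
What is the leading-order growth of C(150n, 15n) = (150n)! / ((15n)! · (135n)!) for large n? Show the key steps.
C(150n, 15n) ~ (10000000000/387420489)^(15n) · sqrt(5/(9π·15n))

Write N = 15n. Apply Stirling to each factorial:
  (10N)! ~ sqrt(2π·10N) · (10N/e)^(10N),
  N! ~ sqrt(2π N) · (N/e)^N,
  (9N)! ~ sqrt(2π·9N) · (9N/e)^(9N).
The exponential factors combine to (10N)^(10N) / (N^N · (9N)^(9N)) = 10^(10N)/9^(9N) = (10^10/9^9)^N = (10000000000/387420489)^N.
The square-root prefactors combine to sqrt(2π·10N) / (sqrt(2π N)·sqrt(2π·9N)) = sqrt(10 / (2π·9·N)) = sqrt(5/(9π·15n)).
Substituting N = 15n: C(150n, 15n) ~ (10000000000/387420489)^(15n) · sqrt(5/(9π·15n)).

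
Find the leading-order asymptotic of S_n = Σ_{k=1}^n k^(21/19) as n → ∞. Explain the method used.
S_n ~ (19/40) · n^(40/19)

Integral comparison: Σ_{k=1}^n k^(21/19) = ∫_0^n x^(21/19) dx + O(n^(21/19)). The integral is n^(1 + 21/19) / (1 + 21/19) = n^((21+19)/19) / ((21+19)/19) = (19/40) · n^(40/19).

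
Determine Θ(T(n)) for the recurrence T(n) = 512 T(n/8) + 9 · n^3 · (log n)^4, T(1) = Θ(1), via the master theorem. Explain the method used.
T(n) = Θ(n^3 · (log n)^5)

Here log_8 512 = 3 and f(n) = 9 · n^3 · (log n)^4 = Θ(n^(log_8 512) · (log n)^4). This is the extended Case 2 of the master theorem (f matches the critical exponent up to log factors), giving T(n) = Θ(n^(log_8 512) · (log n)^(4+1)) = Θ(n^3 · (log n)^5).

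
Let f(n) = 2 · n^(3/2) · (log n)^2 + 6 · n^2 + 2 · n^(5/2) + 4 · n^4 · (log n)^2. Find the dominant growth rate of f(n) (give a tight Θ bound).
f(n) ∈ Θ(n^4 · (log n)^2)

Compare the terms by growth order. For large n, n^a · (log n)^b dominates n^a' · (log n)^b' iff a > a', or (a = a' and b > b'). Ranking the 4 terms shows the dominant one is 4 · n^4 · (log n)^2. Hence f(n) ∈ Θ(n^4 · (log n)^2).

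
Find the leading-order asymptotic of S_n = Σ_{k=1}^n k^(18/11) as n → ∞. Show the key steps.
S_n ~ (11/29) · n^(29/11)

Integral comparison: Σ_{k=1}^n k^(18/11) = ∫_0^n x^(18/11) dx + O(n^(18/11)). The integral is n^(1 + 18/11) / (1 + 18/11) = n^((18+11)/11) / ((18+11)/11) = (11/29) · n^(29/11).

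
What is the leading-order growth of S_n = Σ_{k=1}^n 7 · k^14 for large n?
S_n ~ 7 · n^15 / 15

By integral comparison (Euler-Maclaurin), Σ_{k=1}^n 7 · k^14 = 7 · ∫_0^n x^14 dx + O(n^14) = 7 · n^15/15 + O(n^14). (Equivalently, Faulhaber's formula gives the same leading term.)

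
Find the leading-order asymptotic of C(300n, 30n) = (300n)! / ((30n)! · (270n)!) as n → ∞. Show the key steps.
C(300n, 30n) ~ (10000000000/387420489)^(30n) · sqrt(5/(9π·30n))

Write N = 30n. Apply Stirling to each factorial:
  (10N)! ~ sqrt(2π·10N) · (10N/e)^(10N),
  N! ~ sqrt(2π N) · (N/e)^N,
  (9N)! ~ sqrt(2π·9N) · (9N/e)^(9N).
The exponential factors combine to (10N)^(10N) / (N^N · (9N)^(9N)) = 10^(10N)/9^(9N) = (10^10/9^9)^N = (10000000000/387420489)^N.
The square-root prefactors combine to sqrt(2π·10N) / (sqrt(2π N)·sqrt(2π·9N)) = sqrt(10 / (2π·9·N)) = sqrt(5/(9π·30n)).
Substituting N = 30n: C(300n, 30n) ~ (10000000000/387420489)^(30n) · sqrt(5/(9π·30n)).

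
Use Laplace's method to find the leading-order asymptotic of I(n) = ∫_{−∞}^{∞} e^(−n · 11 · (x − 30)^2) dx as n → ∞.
I(n) = sqrt(π/(11n))

Here φ(x) = 11 · (x − 30)^2 has its unique minimum at x* = 30 with φ(x*) = 0 and φ''(x*) = 22. Laplace's method gives
  I(n) ~ e^(−n φ(x*)) · sqrt(2π / (n · φ''(x*))) = sqrt(2π / (22n)) = sqrt(π/(11n)).
This is exact: substituting u = (x − 30)·sqrt(11n) gives I(n) = (1/sqrt(11n)) ∫_{−∞}^{∞} e^(−u^2) du = sqrt(π/(11n)).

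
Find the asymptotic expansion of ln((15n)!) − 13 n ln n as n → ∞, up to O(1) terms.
ln((15n)!) − 13 n ln n = 2 n ln n + 15(ln 15 − 1) n + (1/2) ln(2π·15n) + O(1/n)

Stirling: ln((15n)!) = 15n ln(15n) − 15n + (1/2) ln(2π·15n) + O(1/n).
Expand 15n ln(15n) = 15n (ln n + ln 15) = 15n ln n + 15n ln 15.
Subtract 13n ln n: leading term is (15 − 13) n ln n = 2 n ln n. The next term is 15n ln 15 − 15n = 15(ln 15 − 1) n. Then the (1/2) ln(2π·15n) correction.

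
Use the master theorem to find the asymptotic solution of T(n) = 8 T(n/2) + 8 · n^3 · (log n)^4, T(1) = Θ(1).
T(n) = Θ(n^3 · (log n)^5)

Here log_2 8 = 3 and f(n) = 8 · n^3 · (log n)^4 = Θ(n^(log_2 8) · (log n)^4). This is the extended Case 2 of the master theorem (f matches the critical exponent up to log factors), giving T(n) = Θ(n^(log_2 8) · (log n)^(4+1)) = Θ(n^3 · (log n)^5).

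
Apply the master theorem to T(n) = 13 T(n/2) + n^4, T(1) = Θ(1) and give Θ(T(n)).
T(n) = Θ(n^4)

log_2 13 ≈ 3.700. f(n) = n^4 dominates n^(log_2 13) since 4 > 3.700, and the regularity condition a·f(n/b) = 13·(n/2)^4 = (13/16)·n^4 ≤ c·f(n) holds with c = 13/16 ≈ 0.812 < 1. So this is Case 3: T(n) = Θ(f(n)) = Θ(n^4).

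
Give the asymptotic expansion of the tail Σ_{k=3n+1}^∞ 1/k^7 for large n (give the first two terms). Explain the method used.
Σ_{k>3n} 1/k^7 = 1/(6 · (3n)^6) − 1/(2 · (3n)^7) + O(1/(3n)^8)

Compare to the integral: ∫_{3n}^∞ x^(−7) dx = [−x^(−6)/6]_{3n}^∞ = 1/((7−1)·(3n)^6). The Euler-Maclaurin correction adds −f(3n)/2 = −1/(2·(3n)^7). Euler-Maclaurin then gives
  Σ_{k>3n} 1/k^7 = ∫_{3n}^∞ dx/x^7 − 1/(2·(3n)^7) + O(1/(3n)^8).
(Equivalently this is ζ(7) − Σ_{k≤3n} 1/k^7.)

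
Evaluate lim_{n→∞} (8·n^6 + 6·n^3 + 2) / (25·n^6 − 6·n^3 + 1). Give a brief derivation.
lim = 8/25

For large n the leading n^6 terms dominate both numerator and denominator. Dividing top and bottom by n^6, every other term tends to 0, leaving 8/25.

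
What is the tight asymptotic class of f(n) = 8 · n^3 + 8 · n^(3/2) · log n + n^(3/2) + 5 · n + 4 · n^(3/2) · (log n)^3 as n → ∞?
f(n) ∈ Θ(n^3)

Compare the terms by growth order. For large n, n^a · (log n)^b dominates n^a' · (log n)^b' iff a > a', or (a = a' and b > b'). Ranking the 5 terms shows the dominant one is 8 · n^3. Hence f(n) ∈ Θ(n^3).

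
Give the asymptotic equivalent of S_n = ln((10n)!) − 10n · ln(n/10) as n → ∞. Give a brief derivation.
S_n ~ 10n · (ln 100 − 1) + O(ln n)

Stirling: ln((10n)!) = 10n ln(10n) − 10n + O(ln n).
  S_n = 10n ln(10n) − 10n − 10n ln(n/10) + O(ln n)
      = 10n ln(10n) − 10n ln n + 10n ln 10 − 10n + O(ln n)
      = 10n ln 10 + 10n ln 10 − 10n + O(ln n)
      = 10n (ln 100 − 1) + O(ln n).
Numerically ln(100) − 1 ≈ 3.6052.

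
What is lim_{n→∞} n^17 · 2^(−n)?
lim = 0

Exponentials with base > 1 dominate every fixed polynomial: for any fixed c, n^c / 2^n → 0 as n → ∞ (e.g. by the ratio test, or by writing 2^n = e^(n ln 2) and noting e^(n ln 2) / n^c → ∞). Hence n^17 · 2^(−n) = n^17 / 2^n → 0.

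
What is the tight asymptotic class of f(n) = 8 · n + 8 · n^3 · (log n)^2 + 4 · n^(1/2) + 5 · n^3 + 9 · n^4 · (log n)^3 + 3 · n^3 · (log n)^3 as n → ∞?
f(n) ∈ Θ(n^4 · (log n)^3)

Compare the terms by growth order. For large n, n^a · (log n)^b dominates n^a' · (log n)^b' iff a > a', or (a = a' and b > b'). Ranking the 6 terms shows the dominant one is 9 · n^4 · (log n)^3. Hence f(n) ∈ Θ(n^4 · (log n)^3).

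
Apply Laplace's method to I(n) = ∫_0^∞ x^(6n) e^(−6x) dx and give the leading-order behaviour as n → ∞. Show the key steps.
I(n) ~ (sqrt(2π·6n) / 6) · (6n/(6e))^(6n)

Write the integrand as exp(6n ln x − 6x) and set f(x) = 6n ln x − 6x. Then f'(x) = 6n/x − 6 = 0 at x* = 6n/6, and f''(x*) = −6n/x*^2 = −6^2/(6n). Laplace's method (interior maximum) gives
  I(n) ~ e^(f(x*)) · sqrt(2π / |f''(x*)|)
        = exp(6n ln(6n/6) − 6n) · sqrt(2π · 6n / 6^2)
        = (6n/6)^(6n) e^(−6n) · sqrt(2π·6n) / 6
        = (sqrt(2π·6n) / 6) · (6n/(6e))^(6n).
This matches Γ(6n+1)/6^(6n+1) with Stirling applied to Γ.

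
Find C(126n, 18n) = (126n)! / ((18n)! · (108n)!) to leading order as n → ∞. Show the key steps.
C(126n, 18n) ~ (823543/46656)^(18n) · sqrt(7/(12π·18n))

Write N = 18n. Apply Stirling to each factorial:
  (7N)! ~ sqrt(2π·7N) · (7N/e)^(7N),
  N! ~ sqrt(2π N) · (N/e)^N,
  (6N)! ~ sqrt(2π·6N) · (6N/e)^(6N).
The exponential factors combine to (7N)^(7N) / (N^N · (6N)^(6N)) = 7^(7N)/6^(6N) = (7^7/6^6)^N = (823543/46656)^N.
The square-root prefactors combine to sqrt(2π·7N) / (sqrt(2π N)·sqrt(2π·6N)) = sqrt(7 / (2π·6·N)) = sqrt(7/(12π·18n)).
Substituting N = 18n: C(126n, 18n) ~ (823543/46656)^(18n) · sqrt(7/(12π·18n)).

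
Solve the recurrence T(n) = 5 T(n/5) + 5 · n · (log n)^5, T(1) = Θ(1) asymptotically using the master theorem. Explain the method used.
T(n) = Θ(n · (log n)^6)

Here log_5 5 = 1 and f(n) = 5 · n · (log n)^5 = Θ(n^(log_5 5) · (log n)^5). This is the extended Case 2 of the master theorem (f matches the critical exponent up to log factors), giving T(n) = Θ(n^(log_5 5) · (log n)^(5+1)) = Θ(n · (log n)^6).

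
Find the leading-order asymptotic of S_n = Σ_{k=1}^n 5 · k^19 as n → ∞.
S_n ~ n^20 / 4

By integral comparison (Euler-Maclaurin), Σ_{k=1}^n 5 · k^19 = 5 · ∫_0^n x^19 dx + O(n^19) = 5 · n^20/20 = n^20 / 4 + O(n^19). (Equivalently, Faulhaber's formula gives the same leading term.)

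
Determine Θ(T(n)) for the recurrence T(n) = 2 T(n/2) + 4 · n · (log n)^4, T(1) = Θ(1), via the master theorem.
T(n) = Θ(n · (log n)^5)

Here log_2 2 = 1 and f(n) = 4 · n · (log n)^4 = Θ(n^(log_2 2) · (log n)^4). This is the extended Case 2 of the master theorem (f matches the critical exponent up to log factors), giving T(n) = Θ(n^(log_2 2) · (log n)^(4+1)) = Θ(n · (log n)^5).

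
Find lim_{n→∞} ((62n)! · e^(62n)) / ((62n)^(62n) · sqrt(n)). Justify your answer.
lim = sqrt(2π·62)

Stirling: (62n)! ~ sqrt(2π·62n) · (62n/e)^(62n). Hence
  (62n)! · e^(62n) / (62n)^(62n) ~ sqrt(2π·62n).
Dividing by sqrt(n): sqrt(2π·62n) / sqrt(n) = sqrt(2π·62) · n^((1−1)/2), so the limit is sqrt(2π·62).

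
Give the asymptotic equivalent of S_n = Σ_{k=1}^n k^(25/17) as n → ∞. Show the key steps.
S_n ~ (17/42) · n^(42/17)

Integral comparison: Σ_{k=1}^n k^(25/17) = ∫_0^n x^(25/17) dx + O(n^(25/17)). The integral is n^(1 + 25/17) / (1 + 25/17) = n^((25+17)/17) / ((25+17)/17) = (17/42) · n^(42/17).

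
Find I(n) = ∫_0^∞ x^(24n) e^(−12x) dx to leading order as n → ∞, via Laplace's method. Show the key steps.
I(n) ~ (sqrt(2π·24n) / 12) · (24n/(12e))^(24n)

Write the integrand as exp(24n ln x − 12x) and set f(x) = 24n ln x − 12x. Then f'(x) = 24n/x − 12 = 0 at x* = 24n/12, and f''(x*) = −24n/x*^2 = −12^2/(24n). Laplace's method (interior maximum) gives
  I(n) ~ e^(f(x*)) · sqrt(2π / |f''(x*)|)
        = exp(24n ln(24n/12) − 24n) · sqrt(2π · 24n / 12^2)
        = (24n/12)^(24n) e^(−24n) · sqrt(2π·24n) / 12
        = (sqrt(2π·24n) / 12) · (24n/(12e))^(24n).
This matches Γ(24n+1)/12^(24n+1) with Stirling applied to Γ.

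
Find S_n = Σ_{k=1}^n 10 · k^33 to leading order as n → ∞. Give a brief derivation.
S_n ~ 5 · n^34 / 17

By integral comparison (Euler-Maclaurin), Σ_{k=1}^n 10 · k^33 = 10 · ∫_0^n x^33 dx + O(n^33) = 10 · n^34/34 = 5 · n^34 / 17 + O(n^33). (Equivalently, Faulhaber's formula gives the same leading term.)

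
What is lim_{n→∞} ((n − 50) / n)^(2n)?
lim = e^(−100)

Rewrite as (1 − 50/n)^(2n). By the standard limit (1 + x/n)^n → e^x, we have (1 − 50/n)^n → e^(−50), and raising to the 2nd power gives e^(−100).
More precisely, ln[(1 − 50/n)^(2n)] = 2n · ln(1 − 50/n) = 2n · (-50/n + O(1/n^2)) = -100 + O(1/n) → -100.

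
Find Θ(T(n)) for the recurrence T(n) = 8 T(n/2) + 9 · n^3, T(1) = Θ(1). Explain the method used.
T(n) = Θ(n^3 log n)

log_2 8 = 3, and f(n) = 9 · n^3 = Θ(n^(log_2 8)). This is Case 2 of the master theorem: T(n) = Θ(f(n) · log n) = Θ(n^3 log n).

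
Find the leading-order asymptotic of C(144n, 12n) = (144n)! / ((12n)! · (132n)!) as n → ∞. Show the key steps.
C(144n, 12n) ~ (8916100448256/285311670611)^(12n) · sqrt(6/(11π·12n))

Write N = 12n. Apply Stirling to each factorial:
  (12N)! ~ sqrt(2π·12N) · (12N/e)^(12N),
  N! ~ sqrt(2π N) · (N/e)^N,
  (11N)! ~ sqrt(2π·11N) · (11N/e)^(11N).
The exponential factors combine to (12N)^(12N) / (N^N · (11N)^(11N)) = 12^(12N)/11^(11N) = (12^12/11^11)^N = (8916100448256/285311670611)^N.
The square-root prefactors combine to sqrt(2π·12N) / (sqrt(2π N)·sqrt(2π·11N)) = sqrt(12 / (2π·11·N)) = sqrt(6/(11π·12n)).
Substituting N = 12n: C(144n, 12n) ~ (8916100448256/285311670611)^(12n) · sqrt(6/(11π·12n)).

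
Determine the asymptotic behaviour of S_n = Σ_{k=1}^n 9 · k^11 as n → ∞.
S_n ~ 3 · n^12 / 4

By integral comparison (Euler-Maclaurin), Σ_{k=1}^n 9 · k^11 = 9 · ∫_0^n x^11 dx + O(n^11) = 9 · n^12/12 = 3 · n^12 / 4 + O(n^11). (Equivalently, Faulhaber's formula gives the same leading term.)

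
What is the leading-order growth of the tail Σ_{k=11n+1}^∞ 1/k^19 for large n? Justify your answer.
Σ_{k>11n} 1/k^19 ~ 1/(18 · (11n)^18)

Compare to the integral: ∫_{11n}^∞ x^(−19) dx = [−x^(−18)/18]_{11n}^∞ = 1/((19−1)·(11n)^18). Euler-Maclaurin then gives
  Σ_{k>11n} 1/k^19 = ∫_{11n}^∞ dx/x^19 − 1/(2·(11n)^19) + O(1/(11n)^20).
(Equivalently this is ζ(19) − Σ_{k≤11n} 1/k^19.)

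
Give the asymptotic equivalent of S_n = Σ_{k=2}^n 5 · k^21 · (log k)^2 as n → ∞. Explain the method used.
S_n ~ 5 · n^22 · (log n)^2 / 22

By integral comparison, S_n = ∫_1^n 5 · x^21 · (log x)^2 dx + O(n^21 · (log n)^2). For the integral, the leading term of ∫_1^n x^21 (log x)^2 dx is n^22/22 · (log n)^2 (by repeated integration by parts; each step lowers the log-exponent and produces a relatively O(1/log n) correction). Hence S_n ~ 5 · n^22 · (log n)^2 / 22.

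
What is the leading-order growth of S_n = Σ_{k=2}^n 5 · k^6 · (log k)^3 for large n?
S_n ~ 5 · n^7 · (log n)^3 / 7

By integral comparison, S_n = ∫_1^n 5 · x^6 · (log x)^3 dx + O(n^6 · (log n)^3). For the integral, the leading term of ∫_1^n x^6 (log x)^3 dx is n^7/7 · (log n)^3 (by repeated integration by parts; each step lowers the log-exponent and produces a relatively O(1/log n) correction). Hence S_n ~ 5 · n^7 · (log n)^3 / 7.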